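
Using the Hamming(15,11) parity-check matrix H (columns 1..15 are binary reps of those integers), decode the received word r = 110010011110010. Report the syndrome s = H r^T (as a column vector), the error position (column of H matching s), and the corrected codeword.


s = (1, 0, 0, 0)^T, error position = 8, corrected codeword c = 110010001110010

Compute s = H r^T mod 2 one row at a time:
  s_1 = 1 + 1 + 1 + 1 + 0 + 0 + 1 + 0 = 5 ≡ 1 (mod 2).
  s_2 = 0 + 1 + 0 + 0 + 0 + 0 + 1 + 0 = 2 ≡ 0 (mod 2).
  s_3 = 1 + 0 + 0 + 0 + 1 + 1 + 1 + 0 = 4 ≡ 0 (mod 2).
  s_4 = 1 + 0 + 1 + 0 + 1 + 1 + 0 + 0 = 4 ≡ 0 (mod 2).
s = (1, 0, 0, 0)^T — this equals column 8 of H (binary 1000), so error is at position 8.
Correct: flip bit 8 of r = 110010011110010 to get c = 110010001110010.


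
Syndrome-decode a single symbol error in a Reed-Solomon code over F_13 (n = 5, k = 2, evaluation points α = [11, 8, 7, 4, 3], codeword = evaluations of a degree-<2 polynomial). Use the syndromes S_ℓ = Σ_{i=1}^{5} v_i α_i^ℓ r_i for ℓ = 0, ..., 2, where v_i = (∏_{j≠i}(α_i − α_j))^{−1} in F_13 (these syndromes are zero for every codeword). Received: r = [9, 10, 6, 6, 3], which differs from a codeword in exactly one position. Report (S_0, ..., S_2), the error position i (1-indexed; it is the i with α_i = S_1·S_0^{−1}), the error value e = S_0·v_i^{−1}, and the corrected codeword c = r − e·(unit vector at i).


S = (11, 5, 7), error at position 4, error magnitude e = 12, c = [9, 10, 6, 7, 3].

Step 1: column multipliers v_i = (∏_{j≠i}(α_i − α_j))^{−1} mod 13.
  i = 1 (α = 11): (11−8)(11−7)(11−4)(11−3) = 3·4·7·8 = 672 ≡ 9, so v_1 = 9^{−1} = 3 (mod 13).
  i = 2 (α = 8): (8−11)(8−7)(8−4)(8−3) = (−3)·1·4·5 = −60 ≡ 5, so v_2 = 5^{−1} = 8 (mod 13).
  i = 3 (α = 7): (7−11)(7−8)(7−4)(7−3) = (−4)·(−1)·3·4 = 48 ≡ 9, so v_3 = 9^{−1} = 3 (mod 13).
  i = 4 (α = 4): (4−11)(4−8)(4−7)(4−3) = (−7)·(−4)·(−3)·1 = −84 ≡ 7, so v_4 = 7^{−1} = 2 (mod 13).
  i = 5 (α = 3): (3−11)(3−8)(3−7)(3−4) = (−8)·(−5)·(−4)·(−1) = 160 ≡ 4, so v_5 = 4^{−1} = 10 (mod 13).
  v = [3, 8, 3, 2, 10].
Step 2: syndromes of r = [9, 10, 6, 6, 3] (all sums mod 13).
  S_0 = Σ v_i r_i = 3·9 + 8·10 + 3·6 + 2·6 + 10·3 = 167 ≡ 11.
  S_1 = Σ v_i α_i r_i = 3·11·9 + 8·8·10 + 3·7·6 + 2·4·6 + 10·3·3 = 1201 ≡ 5.
  α_i^2 mod 13 = [4, 12, 10, 3, 9].
  S_2 = Σ v_i α_i^2 r_i = 3·4·9 + 8·12·10 + 3·10·6 + 2·3·6 + 10·9·3 = 1554 ≡ 7.
  S = (11, 5, 7) ≠ 0, so r is not a codeword (an error is present).
Step 3: locate the error. For a single error e at position i, S_ℓ = v_i·e·α_i^ℓ, so α_err = S_1/S_0.
  S_0^{−1} = 11^{−1} = 6 (mod 13), so α_err = 5·6 = 30 ≡ 4 = α_4. Error position i = 4.
  Consistency check: S_2/S_1 = 7·8 = 56 ≡ 4 = α_err ✓ (single-error assumption holds).
Step 4: error magnitude e = S_0/v_4 = S_0·∏_{j≠4}(α_4 − α_j) = 11·7 = 77 ≡ 12 (mod 13).
Step 5: correct position 4: c_4 = r_4 − e = 6 − 12 ≡ 7 (mod 13). Hence c = [9, 10, 6, 7, 3].
  Check: interpolating c through the α_i gives m(x) = 4 + 4·x (degree < 2) with m(α_i) = c_i for every i, so c is indeed a codeword.


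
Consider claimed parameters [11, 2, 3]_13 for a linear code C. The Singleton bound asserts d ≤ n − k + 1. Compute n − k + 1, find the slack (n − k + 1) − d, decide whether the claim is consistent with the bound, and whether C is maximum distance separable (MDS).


Singleton RHS = n − k + 1 = 10, slack = 7, bound satisfied, not MDS.

Singleton bound: d ≤ n − k + 1.
Here n = 11, k = 2, so n − k + 1 = 10.
Given d = 3, check d ≤ 10: YES.
Slack = (n − k + 1) − d = 7.
The code is NOT MDS (slack = 7 > 0).
Description: the claimed parameters are [11, 2, 3]_13; such a code would be non-MDS.


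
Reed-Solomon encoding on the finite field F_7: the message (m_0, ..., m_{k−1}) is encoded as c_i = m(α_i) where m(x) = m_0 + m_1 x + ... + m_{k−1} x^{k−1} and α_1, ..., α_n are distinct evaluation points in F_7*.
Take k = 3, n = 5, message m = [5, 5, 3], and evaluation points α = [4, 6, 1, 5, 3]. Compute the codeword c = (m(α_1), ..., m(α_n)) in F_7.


c = [3, 3, 6, 0, 5]

Message polynomial: m(x) = 5 + 5·x + 3·x^2 (mod 7).
For each evaluation point α_i, compute m(α_i) mod 7:
  α_1 = 4: Horner steps 3 → 3 → 3, so m(4) = 3.
  α_2 = 6: Horner steps 3 → 2 → 3, so m(6) = 3.
  α_3 = 1: Horner steps 3 → 1 → 6, so m(1) = 6.
  α_4 = 5: Horner steps 3 → 6 → 0, so m(5) = 0.
  α_5 = 3: Horner steps 3 → 0 → 5, so m(3) = 5.
Codeword c = [3, 3, 6, 0, 5] ∈ F_7^5.


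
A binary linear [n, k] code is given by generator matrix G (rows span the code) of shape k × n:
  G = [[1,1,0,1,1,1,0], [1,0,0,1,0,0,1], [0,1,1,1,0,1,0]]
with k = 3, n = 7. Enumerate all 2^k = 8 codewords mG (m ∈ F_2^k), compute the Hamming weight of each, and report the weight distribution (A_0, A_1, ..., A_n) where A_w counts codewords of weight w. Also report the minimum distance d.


Weight distribution: A_0 = 1, A_3 = 2, A_4 = 3, A_5 = 2. Minimum distance d = 3.

Enumerate all 2^3 = 8 messages m ∈ F_2^3.
For each, compute codeword c = mG in F_2^7, then tally its weight.
  m = 000 → c = 0000000, weight = 0.
  m = 100 → c = 1101110, weight = 5.
  m = 010 → c = 1001001, weight = 3.
  m = 110 → c = 0100111, weight = 4.
  m = 001 → c = 0111010, weight = 4.
  m = 101 → c = 1010100, weight = 3.
  m = 011 → c = 1110011, weight = 5.
  m = 111 → c = 0011101, weight = 4.
Tally weights:
  weight 0: 1 codewords.
  weight 3: 2 codewords.
  weight 4: 3 codewords.
  weight 5: 2 codewords.
Minimum distance d = smallest w > 0 with A_w > 0 = 3.
Sanity: Σ A_w = 8 = 2^3 = 8 ✓.


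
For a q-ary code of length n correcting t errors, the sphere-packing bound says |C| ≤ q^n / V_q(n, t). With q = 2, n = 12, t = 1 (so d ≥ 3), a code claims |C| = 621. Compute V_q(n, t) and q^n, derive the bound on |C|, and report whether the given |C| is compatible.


V_q(n, t) = 13, q^n = 4096, Hamming bound = 315, |C| = 621 > bound (violated).

Step 1: Compute V_q(n, t) = Σ_{j=0}^1 C(n, j) (q−1)^j.
  j = 0: C(12,0)·(1)^0 = 1·1 = 1.
  j = 1: C(12,1)·(1)^1 = 12·1 = 12.
  V_q(n, t) = 1 + 12 = 13.
Step 2: q^n = 2^12 = 4096.
Step 3: Hamming bound ⌊q^n / V_q(n,t)⌋ = ⌊4096/13⌋ = 315.
Step 4: Compare |C| = 621 to 315: violated.
The claimed |C| lies above the Hamming bound, so no 2-ary code of length 12 with d ≥ 3 can have 621 codewords.


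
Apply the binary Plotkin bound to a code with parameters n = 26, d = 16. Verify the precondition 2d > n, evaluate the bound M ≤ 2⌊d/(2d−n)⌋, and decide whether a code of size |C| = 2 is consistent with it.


Plotkin bound M ≤ 4; given |C| = 2 ≤ bound (satisfied).

Check applicability: 2d = 32, n = 26.
2d − n = 6 > 0, so Plotkin applies.
Compute d/(2d−n) = 16/6 ≈ 2.6667.
⌊d/(2d−n)⌋ = 2.
Plotkin bound: M ≤ 2·2 = 4.
Given |C| = 2, check: satisfied.
This |C| is below the Plotkin bound.


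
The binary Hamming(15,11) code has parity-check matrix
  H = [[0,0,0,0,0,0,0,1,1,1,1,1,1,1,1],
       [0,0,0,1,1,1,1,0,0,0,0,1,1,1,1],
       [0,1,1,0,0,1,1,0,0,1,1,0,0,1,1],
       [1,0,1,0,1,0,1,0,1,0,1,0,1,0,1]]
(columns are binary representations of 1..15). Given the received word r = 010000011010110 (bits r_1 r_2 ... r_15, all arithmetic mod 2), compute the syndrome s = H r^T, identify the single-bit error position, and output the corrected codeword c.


s = (1, 0, 1, 1)^T, error position = 11, corrected codeword c = 010000011000110

Compute s = H r^T mod 2 one row at a time:
  s_1 = 1 + 1 + 0 + 1 + 0 + 1 + 1 + 0 = 5 ≡ 1 (mod 2).
  s_2 = 0 + 0 + 0 + 0 + 0 + 1 + 1 + 0 = 2 ≡ 0 (mod 2).
  s_3 = 1 + 0 + 0 + 0 + 0 + 1 + 1 + 0 = 3 ≡ 1 (mod 2).
  s_4 = 0 + 0 + 0 + 0 + 1 + 1 + 1 + 0 = 3 ≡ 1 (mod 2).
s = (1, 0, 1, 1)^T — this equals column 11 of H (binary 1011), so error is at position 11.
Correct: flip bit 11 of r = 010000011010110 to get c = 010000011000110.


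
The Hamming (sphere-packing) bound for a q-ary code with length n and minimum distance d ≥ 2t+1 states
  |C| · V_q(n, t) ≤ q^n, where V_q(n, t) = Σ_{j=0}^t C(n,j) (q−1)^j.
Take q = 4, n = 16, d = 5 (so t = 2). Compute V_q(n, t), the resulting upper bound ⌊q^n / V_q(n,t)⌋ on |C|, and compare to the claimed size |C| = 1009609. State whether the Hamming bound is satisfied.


V_q(n, t) = 1129, q^n = 4294967296, Hamming bound = 3804222, |C| = 1009609 ≤ bound (satisfied).

Step 1: Compute V_q(n, t) = Σ_{j=0}^2 C(n, j) (q−1)^j.
  j = 0: C(16,0)·(3)^0 = 1·1 = 1.
  j = 1: C(16,1)·(3)^1 = 16·3 = 48.
  j = 2: C(16,2)·(3)^2 = 120·9 = 1080.
  V_q(n, t) = 1 + 48 + 1080 = 1129.
Step 2: q^n = 4^16 = 4294967296.
Step 3: Hamming bound ⌊q^n / V_q(n,t)⌋ = ⌊4294967296/1129⌋ = 3804222.
Step 4: Compare |C| = 1009609 to 3804222: satisfied.
The claimed |C| lies below the Hamming bound.


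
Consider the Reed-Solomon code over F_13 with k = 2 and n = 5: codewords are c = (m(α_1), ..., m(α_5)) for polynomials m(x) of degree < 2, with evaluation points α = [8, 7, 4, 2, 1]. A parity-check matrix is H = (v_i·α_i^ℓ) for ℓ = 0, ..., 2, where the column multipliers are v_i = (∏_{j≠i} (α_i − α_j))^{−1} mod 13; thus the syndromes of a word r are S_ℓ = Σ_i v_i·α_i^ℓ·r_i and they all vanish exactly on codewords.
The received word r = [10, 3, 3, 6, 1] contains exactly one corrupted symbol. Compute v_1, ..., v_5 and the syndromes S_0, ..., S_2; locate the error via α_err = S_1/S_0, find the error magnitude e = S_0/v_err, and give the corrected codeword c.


S = (11, 12, 6), error at position 2, error magnitude e = 11, c = [10, 5, 3, 6, 1].

Step 1: column multipliers v_i = (∏_{j≠i}(α_i − α_j))^{−1} mod 13.
  i = 1 (α = 8): (8−7)(8−4)(8−2)(8−1) = 1·4·6·7 = 168 ≡ 12, so v_1 = 12^{−1} = 12 (mod 13).
  i = 2 (α = 7): (7−8)(7−4)(7−2)(7−1) = (−1)·3·5·6 = −90 ≡ 1, so v_2 = 1^{−1} = 1 (mod 13).
  i = 3 (α = 4): (4−8)(4−7)(4−2)(4−1) = (−4)·(−3)·2·3 = 72 ≡ 7, so v_3 = 7^{−1} = 2 (mod 13).
  i = 4 (α = 2): (2−8)(2−7)(2−4)(2−1) = (−6)·(−5)·(−2)·1 = −60 ≡ 5, so v_4 = 5^{−1} = 8 (mod 13).
  i = 5 (α = 1): (1−8)(1−7)(1−4)(1−2) = (−7)·(−6)·(−3)·(−1) = 126 ≡ 9, so v_5 = 9^{−1} = 3 (mod 13).
  v = [12, 1, 2, 8, 3].
Step 2: syndromes of r = [10, 3, 3, 6, 1] (all sums mod 13).
  S_0 = Σ v_i r_i = 12·10 + 1·3 + 2·3 + 8·6 + 3·1 = 180 ≡ 11.
  S_1 = Σ v_i α_i r_i = 12·8·10 + 1·7·3 + 2·4·3 + 8·2·6 + 3·1·1 = 1104 ≡ 12.
  α_i^2 mod 13 = [12, 10, 3, 4, 1].
  S_2 = Σ v_i α_i^2 r_i = 12·12·10 + 1·10·3 + 2·3·3 + 8·4·6 + 3·1·1 = 1683 ≡ 6.
  S = (11, 12, 6) ≠ 0, so r is not a codeword (an error is present).
Step 3: locate the error. For a single error e at position i, S_ℓ = v_i·e·α_i^ℓ, so α_err = S_1/S_0.
  S_0^{−1} = 11^{−1} = 6 (mod 13), so α_err = 12·6 = 72 ≡ 7 = α_2. Error position i = 2.
  Consistency check: S_2/S_1 = 6·12 = 72 ≡ 7 = α_err ✓ (single-error assumption holds).
Step 4: error magnitude e = S_0/v_2 = S_0·∏_{j≠2}(α_2 − α_j) = 11·1 = 11 ≡ 11 (mod 13).
Step 5: correct position 2: c_2 = r_2 − e = 3 − 11 ≡ 5 (mod 13). Hence c = [10, 5, 3, 6, 1].
  Check: interpolating c through the α_i gives m(x) = 9 + 5·x (degree < 2) with m(α_i) = c_i for every i, so c is indeed a codeword.


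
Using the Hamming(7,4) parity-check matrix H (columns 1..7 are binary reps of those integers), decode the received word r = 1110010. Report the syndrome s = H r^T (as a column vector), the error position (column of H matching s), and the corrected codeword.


s = (1, 1, 0)^T, error position = 6, corrected codeword c = 1110000

Compute s = H r^T mod 2 one row at a time:
  s_1 = 0 + 0 + 1 + 0 = 1 ≡ 1 (mod 2).
  s_2 = 1 + 1 + 1 + 0 = 3 ≡ 1 (mod 2).
  s_3 = 1 + 1 + 0 + 0 = 2 ≡ 0 (mod 2).
s = (1, 1, 0)^T — this equals column 6 of H (binary 110), so error is at position 6.
Correct: flip bit 6 of r = 1110010 to get c = 1110000.


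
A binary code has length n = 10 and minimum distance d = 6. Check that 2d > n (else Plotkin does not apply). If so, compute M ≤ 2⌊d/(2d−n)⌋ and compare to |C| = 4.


Plotkin bound M ≤ 6; given |C| = 4 ≤ bound (satisfied).

Check applicability: 2d = 12, n = 10.
2d − n = 2 > 0, so Plotkin applies.
Compute d/(2d−n) = 6/2 ≈ 3.0000.
⌊d/(2d−n)⌋ = 3.
Plotkin bound: M ≤ 2·3 = 6.
Given |C| = 4, check: satisfied.
This |C| is below the Plotkin bound.


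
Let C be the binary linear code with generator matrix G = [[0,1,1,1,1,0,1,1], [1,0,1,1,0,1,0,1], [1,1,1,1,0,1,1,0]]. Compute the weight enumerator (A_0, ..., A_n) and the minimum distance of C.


Weight distribution: A_0 = 1, A_3 = 2, A_4 = 1, A_5 = 2, A_6 = 2. Minimum distance d = 3.

Enumerate all 2^3 = 8 messages m ∈ F_2^3.
For each, compute codeword c = mG in F_2^8, then tally its weight.
  m = 000 → c = 00000000, weight = 0.
  m = 100 → c = 01111011, weight = 6.
  m = 010 → c = 10110101, weight = 5.
  m = 110 → c = 11001110, weight = 5.
  m = 001 → c = 11110110, weight = 6.
  m = 101 → c = 10001101, weight = 4.
  m = 011 → c = 01000011, weight = 3.
  m = 111 → c = 00111000, weight = 3.
Tally weights:
  weight 0: 1 codewords.
  weight 3: 2 codewords.
  weight 4: 1 codewords.
  weight 5: 2 codewords.
  weight 6: 2 codewords.
Minimum distance d = smallest w > 0 with A_w > 0 = 3.
Sanity: Σ A_w = 8 = 2^3 = 8 ✓.


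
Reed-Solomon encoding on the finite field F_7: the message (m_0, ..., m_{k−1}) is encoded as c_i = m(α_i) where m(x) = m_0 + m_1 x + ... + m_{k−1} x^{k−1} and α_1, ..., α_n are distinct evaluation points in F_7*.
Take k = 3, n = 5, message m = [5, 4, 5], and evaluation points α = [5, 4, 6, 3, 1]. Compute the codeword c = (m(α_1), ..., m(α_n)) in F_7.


c = [3, 3, 6, 6, 0]

Message polynomial: m(x) = 5 + 4·x + 5·x^2 (mod 7).
For each evaluation point α_i, compute m(α_i) mod 7:
  α_1 = 5: Horner steps 5 → 1 → 3, so m(5) = 3.
  α_2 = 4: Horner steps 5 → 3 → 3, so m(4) = 3.
  α_3 = 6: Horner steps 5 → 6 → 6, so m(6) = 6.
  α_4 = 3: Horner steps 5 → 5 → 6, so m(3) = 6.
  α_5 = 1: Horner steps 5 → 2 → 0, so m(1) = 0.
Codeword c = [3, 3, 6, 6, 0] ∈ F_7^5.


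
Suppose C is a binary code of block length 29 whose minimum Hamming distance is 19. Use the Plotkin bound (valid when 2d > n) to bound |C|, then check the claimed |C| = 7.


Plotkin bound M ≤ 4; given |C| = 7 > bound (violated).

Check applicability: 2d = 38, n = 29.
2d − n = 9 > 0, so Plotkin applies.
Compute d/(2d−n) = 19/9 ≈ 2.1111.
⌊d/(2d−n)⌋ = 2.
Plotkin bound: M ≤ 2·2 = 4.
Given |C| = 7, check: VIOLATED.
This |C| is above the Plotkin bound, so no binary code with n = 29, d = 19 and 7 codewords exists.


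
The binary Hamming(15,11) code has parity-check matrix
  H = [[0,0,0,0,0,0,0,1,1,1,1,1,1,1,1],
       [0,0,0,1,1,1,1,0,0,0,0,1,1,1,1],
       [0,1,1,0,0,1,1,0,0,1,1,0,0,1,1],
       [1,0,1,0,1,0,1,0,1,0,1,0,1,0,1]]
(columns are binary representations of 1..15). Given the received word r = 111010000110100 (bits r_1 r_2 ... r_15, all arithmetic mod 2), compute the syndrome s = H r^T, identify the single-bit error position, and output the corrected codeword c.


s = (1, 0, 0, 1)^T, error position = 9, corrected codeword c = 111010001110100

Compute s = H r^T mod 2 one row at a time:
  s_1 = 0 + 0 + 1 + 1 + 0 + 1 + 0 + 0 = 3 ≡ 1 (mod 2).
  s_2 = 0 + 1 + 0 + 0 + 0 + 1 + 0 + 0 = 2 ≡ 0 (mod 2).
  s_3 = 1 + 1 + 0 + 0 + 1 + 1 + 0 + 0 = 4 ≡ 0 (mod 2).
  s_4 = 1 + 1 + 1 + 0 + 0 + 1 + 1 + 0 = 5 ≡ 1 (mod 2).
s = (1, 0, 0, 1)^T — this equals column 9 of H (binary 1001), so error is at position 9.
Correct: flip bit 9 of r = 111010000110100 to get c = 111010001110100.


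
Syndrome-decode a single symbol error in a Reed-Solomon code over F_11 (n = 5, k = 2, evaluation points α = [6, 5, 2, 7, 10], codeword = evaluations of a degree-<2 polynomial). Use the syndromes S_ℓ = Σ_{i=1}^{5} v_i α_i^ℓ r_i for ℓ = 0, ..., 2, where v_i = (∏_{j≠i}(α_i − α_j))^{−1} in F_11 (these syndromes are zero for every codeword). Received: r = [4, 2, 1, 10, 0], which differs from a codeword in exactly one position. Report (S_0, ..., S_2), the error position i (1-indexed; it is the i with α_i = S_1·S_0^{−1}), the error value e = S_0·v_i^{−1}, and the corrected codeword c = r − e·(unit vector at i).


S = (4, 2, 1), error at position 1, error magnitude e = 9, c = [6, 2, 1, 10, 0].

Step 1: column multipliers v_i = (∏_{j≠i}(α_i − α_j))^{−1} mod 11.
  i = 1 (α = 6): (6−5)(6−2)(6−7)(6−10) = 1·4·(−1)·(−4) = 16 ≡ 5, so v_1 = 5^{−1} = 9 (mod 11).
  i = 2 (α = 5): (5−6)(5−2)(5−7)(5−10) = (−1)·3·(−2)·(−5) = −30 ≡ 3, so v_2 = 3^{−1} = 4 (mod 11).
  i = 3 (α = 2): (2−6)(2−5)(2−7)(2−10) = (−4)·(−3)·(−5)·(−8) = 480 ≡ 7, so v_3 = 7^{−1} = 8 (mod 11).
  i = 4 (α = 7): (7−6)(7−5)(7−2)(7−10) = 1·2·5·(−3) = −30 ≡ 3, so v_4 = 3^{−1} = 4 (mod 11).
  i = 5 (α = 10): (10−6)(10−5)(10−2)(10−7) = 4·5·8·3 = 480 ≡ 7, so v_5 = 7^{−1} = 8 (mod 11).
  v = [9, 4, 8, 4, 8].
Step 2: syndromes of r = [4, 2, 1, 10, 0] (all sums mod 11).
  S_0 = Σ v_i r_i = 9·4 + 4·2 + 8·1 + 4·10 + 8·0 = 92 ≡ 4.
  S_1 = Σ v_i α_i r_i = 9·6·4 + 4·5·2 + 8·2·1 + 4·7·10 + 8·10·0 = 552 ≡ 2.
  α_i^2 mod 11 = [3, 3, 4, 5, 1].
  S_2 = Σ v_i α_i^2 r_i = 9·3·4 + 4·3·2 + 8·4·1 + 4·5·10 + 8·1·0 = 364 ≡ 1.
  S = (4, 2, 1) ≠ 0, so r is not a codeword (an error is present).
Step 3: locate the error. For a single error e at position i, S_ℓ = v_i·e·α_i^ℓ, so α_err = S_1/S_0.
  S_0^{−1} = 4^{−1} = 3 (mod 11), so α_err = 2·3 = 6 ≡ 6 = α_1. Error position i = 1.
  Consistency check: S_2/S_1 = 1·6 = 6 ≡ 6 = α_err ✓ (single-error assumption holds).
Step 4: error magnitude e = S_0/v_1 = S_0·∏_{j≠1}(α_1 − α_j) = 4·5 = 20 ≡ 9 (mod 11).
Step 5: correct position 1: c_1 = r_1 − e = 4 − 9 ≡ 6 (mod 11). Hence c = [6, 2, 1, 10, 0].
  Check: interpolating c through the α_i gives m(x) = 4 + 4·x (degree < 2) with m(α_i) = c_i for every i, so c is indeed a codeword.


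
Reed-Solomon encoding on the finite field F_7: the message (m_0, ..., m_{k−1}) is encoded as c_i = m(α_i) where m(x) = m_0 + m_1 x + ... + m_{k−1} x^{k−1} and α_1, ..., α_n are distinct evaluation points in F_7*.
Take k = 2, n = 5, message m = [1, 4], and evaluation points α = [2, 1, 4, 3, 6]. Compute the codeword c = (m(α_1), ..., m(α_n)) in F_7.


c = [2, 5, 3, 6, 4]

Message polynomial: m(x) = 1 + 4·x (mod 7).
For each evaluation point α_i, compute m(α_i) mod 7:
  α_1 = 2: Horner steps 4 → 2, so m(2) = 2.
  α_2 = 1: Horner steps 4 → 5, so m(1) = 5.
  α_3 = 4: Horner steps 4 → 3, so m(4) = 3.
  α_4 = 3: Horner steps 4 → 6, so m(3) = 6.
  α_5 = 6: Horner steps 4 → 4, so m(6) = 4.
Codeword c = [2, 5, 3, 6, 4] ∈ F_7^5.


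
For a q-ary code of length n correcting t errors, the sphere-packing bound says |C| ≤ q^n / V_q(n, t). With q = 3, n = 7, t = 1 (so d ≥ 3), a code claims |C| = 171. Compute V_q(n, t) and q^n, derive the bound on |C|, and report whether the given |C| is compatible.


V_q(n, t) = 15, q^n = 2187, Hamming bound = 145, |C| = 171 > bound (violated).

Step 1: Compute V_q(n, t) = Σ_{j=0}^1 C(n, j) (q−1)^j.
  j = 0: C(7,0)·(2)^0 = 1·1 = 1.
  j = 1: C(7,1)·(2)^1 = 7·2 = 14.
  V_q(n, t) = 1 + 14 = 15.
Step 2: q^n = 3^7 = 2187.
Step 3: Hamming bound ⌊q^n / V_q(n,t)⌋ = ⌊2187/15⌋ = 145.
Step 4: Compare |C| = 171 to 145: violated.
The claimed |C| lies above the Hamming bound, so no 3-ary code of length 7 with d ≥ 3 can have 171 codewords.


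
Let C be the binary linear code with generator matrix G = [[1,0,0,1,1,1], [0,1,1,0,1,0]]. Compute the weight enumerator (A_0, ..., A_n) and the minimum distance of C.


Weight distribution: A_0 = 1, A_3 = 1, A_4 = 1, A_5 = 1. Minimum distance d = 3.

Enumerate all 2^2 = 4 messages m ∈ F_2^2.
For each, compute codeword c = mG in F_2^6, then tally its weight.
  m = 00 → c = 000000, weight = 0.
  m = 10 → c = 100111, weight = 4.
  m = 01 → c = 011010, weight = 3.
  m = 11 → c = 111101, weight = 5.
Tally weights:
  weight 0: 1 codewords.
  weight 3: 1 codewords.
  weight 4: 1 codewords.
  weight 5: 1 codewords.
Minimum distance d = smallest w > 0 with A_w > 0 = 3.
Sanity: Σ A_w = 4 = 2^2 = 4 ✓.


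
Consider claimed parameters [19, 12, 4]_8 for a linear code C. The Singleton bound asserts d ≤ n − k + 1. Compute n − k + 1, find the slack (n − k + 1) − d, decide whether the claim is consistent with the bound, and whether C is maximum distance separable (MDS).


Singleton RHS = n − k + 1 = 8, slack = 4, bound satisfied, not MDS.

Singleton bound: d ≤ n − k + 1.
Here n = 19, k = 12, so n − k + 1 = 8.
Given d = 4, check d ≤ 8: YES.
Slack = (n − k + 1) − d = 4.
The code is NOT MDS (slack = 4 > 0).
Description: the claimed parameters are [19, 12, 4]_8; such a code would be non-MDS.


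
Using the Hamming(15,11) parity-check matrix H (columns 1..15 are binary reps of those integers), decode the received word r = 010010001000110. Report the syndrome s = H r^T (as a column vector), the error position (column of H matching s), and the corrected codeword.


s = (1, 1, 0, 1)^T, error position = 13, corrected codeword c = 010010001000010

Compute s = H r^T mod 2 one row at a time:
  s_1 = 0 + 1 + 0 + 0 + 0 + 1 + 1 + 0 = 3 ≡ 1 (mod 2).
  s_2 = 0 + 1 + 0 + 0 + 0 + 1 + 1 + 0 = 3 ≡ 1 (mod 2).
  s_3 = 1 + 0 + 0 + 0 + 0 + 0 + 1 + 0 = 2 ≡ 0 (mod 2).
  s_4 = 0 + 0 + 1 + 0 + 1 + 0 + 1 + 0 = 3 ≡ 1 (mod 2).
s = (1, 1, 0, 1)^T — this equals column 13 of H (binary 1101), so error is at position 13.
Correct: flip bit 13 of r = 010010001000110 to get c = 010010001000010.


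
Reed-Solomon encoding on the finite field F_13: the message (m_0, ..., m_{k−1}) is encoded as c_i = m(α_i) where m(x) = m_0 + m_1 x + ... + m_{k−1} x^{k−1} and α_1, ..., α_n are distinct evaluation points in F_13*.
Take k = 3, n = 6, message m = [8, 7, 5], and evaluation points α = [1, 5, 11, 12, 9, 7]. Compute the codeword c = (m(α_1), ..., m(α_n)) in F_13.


c = [7, 12, 1, 6, 8, 3]

Message polynomial: m(x) = 8 + 7·x + 5·x^2 (mod 13).
For each evaluation point α_i, compute m(α_i) mod 13:
  α_1 = 1: Horner steps 5 → 12 → 7, so m(1) = 7.
  α_2 = 5: Horner steps 5 → 6 → 12, so m(5) = 12.
  α_3 = 11: Horner steps 5 → 10 → 1, so m(11) = 1.
  α_4 = 12: Horner steps 5 → 2 → 6, so m(12) = 6.
  α_5 = 9: Horner steps 5 → 0 → 8, so m(9) = 8.
  α_6 = 7: Horner steps 5 → 3 → 3, so m(7) = 3.
Codeword c = [7, 12, 1, 6, 8, 3] ∈ F_13^6.


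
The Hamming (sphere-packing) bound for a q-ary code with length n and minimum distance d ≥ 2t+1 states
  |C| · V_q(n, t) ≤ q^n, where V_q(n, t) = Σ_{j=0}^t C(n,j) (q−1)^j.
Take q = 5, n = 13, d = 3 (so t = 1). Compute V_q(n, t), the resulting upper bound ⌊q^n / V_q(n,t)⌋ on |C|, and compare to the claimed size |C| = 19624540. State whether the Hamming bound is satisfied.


V_q(n, t) = 53, q^n = 1220703125, Hamming bound = 23032134, |C| = 19624540 ≤ bound (satisfied).

Step 1: Compute V_q(n, t) = Σ_{j=0}^1 C(n, j) (q−1)^j.
  j = 0: C(13,0)·(4)^0 = 1·1 = 1.
  j = 1: C(13,1)·(4)^1 = 13·4 = 52.
  V_q(n, t) = 1 + 52 = 53.
Step 2: q^n = 5^13 = 1220703125.
Step 3: Hamming bound ⌊q^n / V_q(n,t)⌋ = ⌊1220703125/53⌋ = 23032134.
Step 4: Compare |C| = 19624540 to 23032134: satisfied.
The claimed |C| lies below the Hamming bound.


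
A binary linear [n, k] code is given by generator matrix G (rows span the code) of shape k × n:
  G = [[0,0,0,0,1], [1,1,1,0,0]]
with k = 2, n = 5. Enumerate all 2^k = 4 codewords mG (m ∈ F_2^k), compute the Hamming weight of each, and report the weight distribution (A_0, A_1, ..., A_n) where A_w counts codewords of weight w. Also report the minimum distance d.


Weight distribution: A_0 = 1, A_1 = 1, A_3 = 1, A_4 = 1. Minimum distance d = 1.

Enumerate all 2^2 = 4 messages m ∈ F_2^2.
For each, compute codeword c = mG in F_2^5, then tally its weight.
  m = 00 → c = 00000, weight = 0.
  m = 10 → c = 00001, weight = 1.
  m = 01 → c = 11100, weight = 3.
  m = 11 → c = 11101, weight = 4.
Tally weights:
  weight 0: 1 codewords.
  weight 1: 1 codewords.
  weight 3: 1 codewords.
  weight 4: 1 codewords.
Minimum distance d = smallest w > 0 with A_w > 0 = 1.
Sanity: Σ A_w = 4 = 2^2 = 4 ✓.


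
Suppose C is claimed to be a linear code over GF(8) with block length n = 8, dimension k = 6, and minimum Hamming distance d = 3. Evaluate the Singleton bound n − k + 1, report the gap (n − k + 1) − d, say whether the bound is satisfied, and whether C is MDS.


Singleton RHS = n − k + 1 = 3, slack = 0, bound satisfied, MDS.

Singleton bound: d ≤ n − k + 1.
Here n = 8, k = 6, so n − k + 1 = 3.
Given d = 3, check d ≤ 3: YES.
Slack = (n − k + 1) − d = 0.
The code is MDS (slack = 0).
Description: the claimed parameters are [8, 6, 3]_8; such a code would be MDS (meets Singleton bound).


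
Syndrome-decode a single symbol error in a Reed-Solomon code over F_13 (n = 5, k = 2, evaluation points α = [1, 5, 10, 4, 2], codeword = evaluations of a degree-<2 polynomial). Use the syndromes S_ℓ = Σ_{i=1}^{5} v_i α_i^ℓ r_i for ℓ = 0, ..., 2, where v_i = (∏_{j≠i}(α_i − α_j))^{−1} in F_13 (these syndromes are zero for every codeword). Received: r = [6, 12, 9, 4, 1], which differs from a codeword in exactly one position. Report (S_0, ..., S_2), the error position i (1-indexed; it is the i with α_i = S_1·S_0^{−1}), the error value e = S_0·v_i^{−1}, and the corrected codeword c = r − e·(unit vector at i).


S = (11, 6, 8), error at position 3, error magnitude e = 9, c = [6, 12, 0, 4, 1].

Step 1: column multipliers v_i = (∏_{j≠i}(α_i − α_j))^{−1} mod 13.
  i = 1 (α = 1): (1−5)(1−10)(1−4)(1−2) = (−4)·(−9)·(−3)·(−1) = 108 ≡ 4, so v_1 = 4^{−1} = 10 (mod 13).
  i = 2 (α = 5): (5−1)(5−10)(5−4)(5−2) = 4·(−5)·1·3 = −60 ≡ 5, so v_2 = 5^{−1} = 8 (mod 13).
  i = 3 (α = 10): (10−1)(10−5)(10−4)(10−2) = 9·5·6·8 = 2160 ≡ 2, so v_3 = 2^{−1} = 7 (mod 13).
  i = 4 (α = 4): (4−1)(4−5)(4−10)(4−2) = 3·(−1)·(−6)·2 = 36 ≡ 10, so v_4 = 10^{−1} = 4 (mod 13).
  i = 5 (α = 2): (2−1)(2−5)(2−10)(2−4) = 1·(−3)·(−8)·(−2) = −48 ≡ 4, so v_5 = 4^{−1} = 10 (mod 13).
  v = [10, 8, 7, 4, 10].
Step 2: syndromes of r = [6, 12, 9, 4, 1] (all sums mod 13).
  S_0 = Σ v_i r_i = 10·6 + 8·12 + 7·9 + 4·4 + 10·1 = 245 ≡ 11.
  S_1 = Σ v_i α_i r_i = 10·1·6 + 8·5·12 + 7·10·9 + 4·4·4 + 10·2·1 = 1254 ≡ 6.
  α_i^2 mod 13 = [1, 12, 9, 3, 4].
  S_2 = Σ v_i α_i^2 r_i = 10·1·6 + 8·12·12 + 7·9·9 + 4·3·4 + 10·4·1 = 1867 ≡ 8.
  S = (11, 6, 8) ≠ 0, so r is not a codeword (an error is present).
Step 3: locate the error. For a single error e at position i, S_ℓ = v_i·e·α_i^ℓ, so α_err = S_1/S_0.
  S_0^{−1} = 11^{−1} = 6 (mod 13), so α_err = 6·6 = 36 ≡ 10 = α_3. Error position i = 3.
  Consistency check: S_2/S_1 = 8·11 = 88 ≡ 10 = α_err ✓ (single-error assumption holds).
Step 4: error magnitude e = S_0/v_3 = S_0·∏_{j≠3}(α_3 − α_j) = 11·2 = 22 ≡ 9 (mod 13).
Step 5: correct position 3: c_3 = r_3 − e = 9 − 9 ≡ 0 (mod 13). Hence c = [6, 12, 0, 4, 1].
  Check: interpolating c through the α_i gives m(x) = 11 + 8·x (degree < 2) with m(α_i) = c_i for every i, so c is indeed a codeword.


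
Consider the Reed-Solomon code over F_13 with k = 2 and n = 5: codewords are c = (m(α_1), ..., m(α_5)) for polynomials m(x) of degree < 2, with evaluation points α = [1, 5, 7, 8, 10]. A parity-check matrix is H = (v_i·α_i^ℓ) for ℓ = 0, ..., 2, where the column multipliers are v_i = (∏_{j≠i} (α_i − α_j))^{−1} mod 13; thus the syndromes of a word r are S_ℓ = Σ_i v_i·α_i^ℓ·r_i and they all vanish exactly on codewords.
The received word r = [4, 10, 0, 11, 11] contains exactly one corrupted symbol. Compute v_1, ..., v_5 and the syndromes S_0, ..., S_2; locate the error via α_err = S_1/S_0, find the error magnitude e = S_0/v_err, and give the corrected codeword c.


S = (12, 5, 1), error at position 4, error magnitude e = 3, c = [4, 10, 0, 8, 11].

Step 1: column multipliers v_i = (∏_{j≠i}(α_i − α_j))^{−1} mod 13.
  i = 1 (α = 1): (1−5)(1−7)(1−8)(1−10) = (−4)·(−6)·(−7)·(−9) = 1512 ≡ 4, so v_1 = 4^{−1} = 10 (mod 13).
  i = 2 (α = 5): (5−1)(5−7)(5−8)(5−10) = 4·(−2)·(−3)·(−5) = −120 ≡ 10, so v_2 = 10^{−1} = 4 (mod 13).
  i = 3 (α = 7): (7−1)(7−5)(7−8)(7−10) = 6·2·(−1)·(−3) = 36 ≡ 10, so v_3 = 10^{−1} = 4 (mod 13).
  i = 4 (α = 8): (8−1)(8−5)(8−7)(8−10) = 7·3·1·(−2) = −42 ≡ 10, so v_4 = 10^{−1} = 4 (mod 13).
  i = 5 (α = 10): (10−1)(10−5)(10−7)(10−8) = 9·5·3·2 = 270 ≡ 10, so v_5 = 10^{−1} = 4 (mod 13).
  v = [10, 4, 4, 4, 4].
Step 2: syndromes of r = [4, 10, 0, 11, 11] (all sums mod 13).
  S_0 = Σ v_i r_i = 10·4 + 4·10 + 4·0 + 4·11 + 4·11 = 168 ≡ 12.
  S_1 = Σ v_i α_i r_i = 10·1·4 + 4·5·10 + 4·7·0 + 4·8·11 + 4·10·11 = 1032 ≡ 5.
  α_i^2 mod 13 = [1, 12, 10, 12, 9].
  S_2 = Σ v_i α_i^2 r_i = 10·1·4 + 4·12·10 + 4·10·0 + 4·12·11 + 4·9·11 = 1444 ≡ 1.
  S = (12, 5, 1) ≠ 0, so r is not a codeword (an error is present).
Step 3: locate the error. For a single error e at position i, S_ℓ = v_i·e·α_i^ℓ, so α_err = S_1/S_0.
  S_0^{−1} = 12^{−1} = 12 (mod 13), so α_err = 5·12 = 60 ≡ 8 = α_4. Error position i = 4.
  Consistency check: S_2/S_1 = 1·8 = 8 ≡ 8 = α_err ✓ (single-error assumption holds).
Step 4: error magnitude e = S_0/v_4 = S_0·∏_{j≠4}(α_4 − α_j) = 12·10 = 120 ≡ 3 (mod 13).
Step 5: correct position 4: c_4 = r_4 − e = 11 − 3 ≡ 8 (mod 13). Hence c = [4, 10, 0, 8, 11].
  Check: interpolating c through the α_i gives m(x) = 9 + 8·x (degree < 2) with m(α_i) = c_i for every i, so c is indeed a codeword.


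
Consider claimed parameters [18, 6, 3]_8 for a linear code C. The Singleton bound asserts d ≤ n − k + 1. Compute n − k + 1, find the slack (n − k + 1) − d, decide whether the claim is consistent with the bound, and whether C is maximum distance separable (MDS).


Singleton RHS = n − k + 1 = 13, slack = 10, bound satisfied, not MDS.

Singleton bound: d ≤ n − k + 1.
Here n = 18, k = 6, so n − k + 1 = 13.
Given d = 3, check d ≤ 13: YES.
Slack = (n − k + 1) − d = 10.
The code is NOT MDS (slack = 10 > 0).
Description: the claimed parameters are [18, 6, 3]_8; such a code would be non-MDS.


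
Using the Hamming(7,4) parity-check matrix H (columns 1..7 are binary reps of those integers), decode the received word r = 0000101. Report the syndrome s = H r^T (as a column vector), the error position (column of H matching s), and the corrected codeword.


s = (0, 1, 0)^T, error position = 2, corrected codeword c = 0100101

Compute s = H r^T mod 2 one row at a time:
  s_1 = 0 + 1 + 0 + 1 = 2 ≡ 0 (mod 2).
  s_2 = 0 + 0 + 0 + 1 = 1 ≡ 1 (mod 2).
  s_3 = 0 + 0 + 1 + 1 = 2 ≡ 0 (mod 2).
s = (0, 1, 0)^T — this equals column 2 of H (binary 010), so error is at position 2.
Correct: flip bit 2 of r = 0000101 to get c = 0100101.


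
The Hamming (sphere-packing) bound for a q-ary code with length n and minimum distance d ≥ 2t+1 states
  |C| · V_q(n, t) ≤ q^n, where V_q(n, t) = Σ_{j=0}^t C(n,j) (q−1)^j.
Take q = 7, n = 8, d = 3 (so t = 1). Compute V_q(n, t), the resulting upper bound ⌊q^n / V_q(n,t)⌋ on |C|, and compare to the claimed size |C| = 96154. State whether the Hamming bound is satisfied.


V_q(n, t) = 49, q^n = 5764801, Hamming bound = 117649, |C| = 96154 ≤ bound (satisfied).

Step 1: Compute V_q(n, t) = Σ_{j=0}^1 C(n, j) (q−1)^j.
  j = 0: C(8,0)·(6)^0 = 1·1 = 1.
  j = 1: C(8,1)·(6)^1 = 8·6 = 48.
  V_q(n, t) = 1 + 48 = 49.
Step 2: q^n = 7^8 = 5764801.
Step 3: Hamming bound ⌊q^n / V_q(n,t)⌋ = ⌊5764801/49⌋ = 117649.
Step 4: Compare |C| = 96154 to 117649: satisfied.
The claimed |C| lies below the Hamming bound.


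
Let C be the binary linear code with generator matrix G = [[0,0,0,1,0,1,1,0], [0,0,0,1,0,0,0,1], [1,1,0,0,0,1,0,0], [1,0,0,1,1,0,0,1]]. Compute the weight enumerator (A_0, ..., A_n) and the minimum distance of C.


Weight distribution: A_0 = 1, A_2 = 2, A_3 = 4, A_4 = 5, A_5 = 4. Minimum distance d = 2.

Enumerate all 2^4 = 16 messages m ∈ F_2^4.
For each, compute codeword c = mG in F_2^8, then tally its weight.
  m = 0000 → c = 00000000, weight = 0.
  m = 1000 → c = 00010110, weight = 3.
  m = 0100 → c = 00010001, weight = 2.
  m = 1100 → c = 00000111, weight = 3.
  m = 0010 → c = 11000100, weight = 3.
  m = 1010 → c = 11010010, weight = 4.
  m = 0110 → c = 11010101, weight = 5.
  m = 1110 → c = 11000011, weight = 4.
  m = 0001 → c = 10011001, weight = 4.
  m = 1001 → c = 10001111, weight = 5.
  m = 0101 → c = 10001000, weight = 2.
  m = 1101 → c = 10011110, weight = 5.
  m = 0011 → c = 01011101, weight = 5.
  m = 1011 → c = 01001011, weight = 4.
  m = 0111 → c = 01001100, weight = 3.
  m = 1111 → c = 01011010, weight = 4.
Tally weights:
  weight 0: 1 codewords.
  weight 2: 2 codewords.
  weight 3: 4 codewords.
  weight 4: 5 codewords.
  weight 5: 4 codewords.
Minimum distance d = smallest w > 0 with A_w > 0 = 2.
Sanity: Σ A_w = 16 = 2^4 = 16 ✓.


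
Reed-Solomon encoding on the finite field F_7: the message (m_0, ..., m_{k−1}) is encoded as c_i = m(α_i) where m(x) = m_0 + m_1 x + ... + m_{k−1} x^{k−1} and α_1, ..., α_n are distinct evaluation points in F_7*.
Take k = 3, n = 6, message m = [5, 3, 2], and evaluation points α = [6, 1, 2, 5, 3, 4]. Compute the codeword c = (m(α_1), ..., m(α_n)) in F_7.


c = [4, 3, 5, 0, 4, 0]

Message polynomial: m(x) = 5 + 3·x + 2·x^2 (mod 7).
For each evaluation point α_i, compute m(α_i) mod 7:
  α_1 = 6: Horner steps 2 → 1 → 4, so m(6) = 4.
  α_2 = 1: Horner steps 2 → 5 → 3, so m(1) = 3.
  α_3 = 2: Horner steps 2 → 0 → 5, so m(2) = 5.
  α_4 = 5: Horner steps 2 → 6 → 0, so m(5) = 0.
  α_5 = 3: Horner steps 2 → 2 → 4, so m(3) = 4.
  α_6 = 4: Horner steps 2 → 4 → 0, so m(4) = 0.
Codeword c = [4, 3, 5, 0, 4, 0] ∈ F_7^6.


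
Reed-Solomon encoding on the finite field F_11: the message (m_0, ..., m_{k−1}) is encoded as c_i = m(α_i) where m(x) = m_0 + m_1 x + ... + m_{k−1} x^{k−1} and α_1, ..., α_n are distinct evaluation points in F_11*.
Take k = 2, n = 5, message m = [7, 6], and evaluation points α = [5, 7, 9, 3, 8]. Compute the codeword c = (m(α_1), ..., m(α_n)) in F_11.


c = [4, 5, 6, 3, 0]

Message polynomial: m(x) = 7 + 6·x (mod 11).
For each evaluation point α_i, compute m(α_i) mod 11:
  α_1 = 5: Horner steps 6 → 4, so m(5) = 4.
  α_2 = 7: Horner steps 6 → 5, so m(7) = 5.
  α_3 = 9: Horner steps 6 → 6, so m(9) = 6.
  α_4 = 3: Horner steps 6 → 3, so m(3) = 3.
  α_5 = 8: Horner steps 6 → 0, so m(8) = 0.
Codeword c = [4, 5, 6, 3, 0] ∈ F_11^5.


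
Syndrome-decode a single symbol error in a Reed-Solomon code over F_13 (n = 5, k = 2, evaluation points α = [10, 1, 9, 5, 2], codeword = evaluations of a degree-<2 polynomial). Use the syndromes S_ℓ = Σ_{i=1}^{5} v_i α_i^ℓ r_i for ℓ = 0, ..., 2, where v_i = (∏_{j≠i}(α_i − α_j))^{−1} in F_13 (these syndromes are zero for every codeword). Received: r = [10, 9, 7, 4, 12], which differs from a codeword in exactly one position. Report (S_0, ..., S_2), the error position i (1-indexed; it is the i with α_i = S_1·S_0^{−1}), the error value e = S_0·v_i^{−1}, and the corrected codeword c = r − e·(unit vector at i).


S = (8, 1, 5), error at position 4, error magnitude e = 9, c = [10, 9, 7, 8, 12].

Step 1: column multipliers v_i = (∏_{j≠i}(α_i − α_j))^{−1} mod 13.
  i = 1 (α = 10): (10−1)(10−9)(10−5)(10−2) = 9·1·5·8 = 360 ≡ 9, so v_1 = 9^{−1} = 3 (mod 13).
  i = 2 (α = 1): (1−10)(1−9)(1−5)(1−2) = (−9)·(−8)·(−4)·(−1) = 288 ≡ 2, so v_2 = 2^{−1} = 7 (mod 13).
  i = 3 (α = 9): (9−10)(9−1)(9−5)(9−2) = (−1)·8·4·7 = −224 ≡ 10, so v_3 = 10^{−1} = 4 (mod 13).
  i = 4 (α = 5): (5−10)(5−1)(5−9)(5−2) = (−5)·4·(−4)·3 = 240 ≡ 6, so v_4 = 6^{−1} = 11 (mod 13).
  i = 5 (α = 2): (2−10)(2−1)(2−9)(2−5) = (−8)·1·(−7)·(−3) = −168 ≡ 1, so v_5 = 1^{−1} = 1 (mod 13).
  v = [3, 7, 4, 11, 1].
Step 2: syndromes of r = [10, 9, 7, 4, 12] (all sums mod 13).
  S_0 = Σ v_i r_i = 3·10 + 7·9 + 4·7 + 11·4 + 1·12 = 177 ≡ 8.
  S_1 = Σ v_i α_i r_i = 3·10·10 + 7·1·9 + 4·9·7 + 11·5·4 + 1·2·12 = 859 ≡ 1.
  α_i^2 mod 13 = [9, 1, 3, 12, 4].
  S_2 = Σ v_i α_i^2 r_i = 3·9·10 + 7·1·9 + 4·3·7 + 11·12·4 + 1·4·12 = 993 ≡ 5.
  S = (8, 1, 5) ≠ 0, so r is not a codeword (an error is present).
Step 3: locate the error. For a single error e at position i, S_ℓ = v_i·e·α_i^ℓ, so α_err = S_1/S_0.
  S_0^{−1} = 8^{−1} = 5 (mod 13), so α_err = 1·5 = 5 ≡ 5 = α_4. Error position i = 4.
  Consistency check: S_2/S_1 = 5·1 = 5 ≡ 5 = α_err ✓ (single-error assumption holds).
Step 4: error magnitude e = S_0/v_4 = S_0·∏_{j≠4}(α_4 − α_j) = 8·6 = 48 ≡ 9 (mod 13).
Step 5: correct position 4: c_4 = r_4 − e = 4 − 9 ≡ 8 (mod 13). Hence c = [10, 9, 7, 8, 12].
  Check: interpolating c through the α_i gives m(x) = 6 + 3·x (degree < 2) with m(α_i) = c_i for every i, so c is indeed a codeword.


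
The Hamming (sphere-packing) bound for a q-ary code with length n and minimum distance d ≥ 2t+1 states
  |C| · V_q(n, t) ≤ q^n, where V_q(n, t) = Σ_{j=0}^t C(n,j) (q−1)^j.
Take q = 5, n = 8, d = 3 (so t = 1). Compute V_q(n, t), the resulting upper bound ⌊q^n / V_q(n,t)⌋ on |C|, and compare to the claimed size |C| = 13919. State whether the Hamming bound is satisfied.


V_q(n, t) = 33, q^n = 390625, Hamming bound = 11837, |C| = 13919 > bound (violated).

Step 1: Compute V_q(n, t) = Σ_{j=0}^1 C(n, j) (q−1)^j.
  j = 0: C(8,0)·(4)^0 = 1·1 = 1.
  j = 1: C(8,1)·(4)^1 = 8·4 = 32.
  V_q(n, t) = 1 + 32 = 33.
Step 2: q^n = 5^8 = 390625.
Step 3: Hamming bound ⌊q^n / V_q(n,t)⌋ = ⌊390625/33⌋ = 11837.
Step 4: Compare |C| = 13919 to 11837: violated.
The claimed |C| lies above the Hamming bound, so no 5-ary code of length 8 with d ≥ 3 can have 13919 codewords.


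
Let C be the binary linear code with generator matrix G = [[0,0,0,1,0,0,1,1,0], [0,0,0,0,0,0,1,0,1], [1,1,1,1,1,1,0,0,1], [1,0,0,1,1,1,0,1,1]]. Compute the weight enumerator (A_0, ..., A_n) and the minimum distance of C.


Weight distribution: A_0 = 1, A_2 = 1, A_3 = 4, A_4 = 2, A_5 = 2, A_6 = 3, A_7 = 2, A_8 = 1. Minimum distance d = 2.

Enumerate all 2^4 = 16 messages m ∈ F_2^4.
For each, compute codeword c = mG in F_2^9, then tally its weight.
  m = 0000 → c = 000000000, weight = 0.
  m = 1000 → c = 000100110, weight = 3.
  m = 0100 → c = 000000101, weight = 2.
  m = 1100 → c = 000100011, weight = 3.
  m = 0010 → c = 111111001, weight = 7.
  m = 1010 → c = 111011111, weight = 8.
  m = 0110 → c = 111111100, weight = 7.
  m = 1110 → c = 111011010, weight = 6.
  m = 0001 → c = 100111011, weight = 6.
  m = 1001 → c = 100011101, weight = 5.
  m = 0101 → c = 100111110, weight = 6.
  m = 1101 → c = 100011000, weight = 3.
  m = 0011 → c = 011000010, weight = 3.
  m = 1011 → c = 011100100, weight = 4.
  m = 0111 → c = 011000111, weight = 5.
  m = 1111 → c = 011100001, weight = 4.
Tally weights:
  weight 0: 1 codewords.
  weight 2: 1 codewords.
  weight 3: 4 codewords.
  weight 4: 2 codewords.
  weight 5: 2 codewords.
  weight 6: 3 codewords.
  weight 7: 2 codewords.
  weight 8: 1 codewords.
Minimum distance d = smallest w > 0 with A_w > 0 = 2.
Sanity: Σ A_w = 16 = 2^4 = 16 ✓.


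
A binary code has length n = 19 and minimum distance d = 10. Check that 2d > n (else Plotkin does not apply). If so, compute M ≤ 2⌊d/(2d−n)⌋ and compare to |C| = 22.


Plotkin bound M ≤ 20; given |C| = 22 > bound (violated).

Check applicability: 2d = 20, n = 19.
2d − n = 1 > 0, so Plotkin applies.
Compute d/(2d−n) = 10/1 ≈ 10.0000.
⌊d/(2d−n)⌋ = 10.
Plotkin bound: M ≤ 2·10 = 20.
Given |C| = 22, check: VIOLATED.
This |C| is above the Plotkin bound, so no binary code with n = 19, d = 10 and 22 codewords exists.
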